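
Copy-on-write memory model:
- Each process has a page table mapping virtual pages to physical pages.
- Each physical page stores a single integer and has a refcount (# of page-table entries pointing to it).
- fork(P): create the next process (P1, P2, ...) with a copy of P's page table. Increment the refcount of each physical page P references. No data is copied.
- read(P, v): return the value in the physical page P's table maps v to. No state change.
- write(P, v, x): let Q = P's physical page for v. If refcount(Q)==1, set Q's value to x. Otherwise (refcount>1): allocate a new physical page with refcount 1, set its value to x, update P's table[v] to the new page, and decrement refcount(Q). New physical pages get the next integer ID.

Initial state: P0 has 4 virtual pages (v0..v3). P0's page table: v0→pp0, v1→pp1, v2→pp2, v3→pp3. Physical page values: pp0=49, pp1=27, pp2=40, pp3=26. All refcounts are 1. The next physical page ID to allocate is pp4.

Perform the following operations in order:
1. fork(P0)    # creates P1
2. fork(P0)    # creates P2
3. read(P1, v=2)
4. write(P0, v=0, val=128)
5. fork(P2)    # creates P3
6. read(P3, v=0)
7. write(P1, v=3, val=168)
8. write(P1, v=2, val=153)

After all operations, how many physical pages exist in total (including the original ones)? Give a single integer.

Answer: 7

Derivation:
Op 1: fork(P0) -> P1. 4 ppages; refcounts: pp0:2 pp1:2 pp2:2 pp3:2
Op 2: fork(P0) -> P2. 4 ppages; refcounts: pp0:3 pp1:3 pp2:3 pp3:3
Op 3: read(P1, v2) -> 40. No state change.
Op 4: write(P0, v0, 128). refcount(pp0)=3>1 -> COPY to pp4. 5 ppages; refcounts: pp0:2 pp1:3 pp2:3 pp3:3 pp4:1
Op 5: fork(P2) -> P3. 5 ppages; refcounts: pp0:3 pp1:4 pp2:4 pp3:4 pp4:1
Op 6: read(P3, v0) -> 49. No state change.
Op 7: write(P1, v3, 168). refcount(pp3)=4>1 -> COPY to pp5. 6 ppages; refcounts: pp0:3 pp1:4 pp2:4 pp3:3 pp4:1 pp5:1
Op 8: write(P1, v2, 153). refcount(pp2)=4>1 -> COPY to pp6. 7 ppages; refcounts: pp0:3 pp1:4 pp2:3 pp3:3 pp4:1 pp5:1 pp6:1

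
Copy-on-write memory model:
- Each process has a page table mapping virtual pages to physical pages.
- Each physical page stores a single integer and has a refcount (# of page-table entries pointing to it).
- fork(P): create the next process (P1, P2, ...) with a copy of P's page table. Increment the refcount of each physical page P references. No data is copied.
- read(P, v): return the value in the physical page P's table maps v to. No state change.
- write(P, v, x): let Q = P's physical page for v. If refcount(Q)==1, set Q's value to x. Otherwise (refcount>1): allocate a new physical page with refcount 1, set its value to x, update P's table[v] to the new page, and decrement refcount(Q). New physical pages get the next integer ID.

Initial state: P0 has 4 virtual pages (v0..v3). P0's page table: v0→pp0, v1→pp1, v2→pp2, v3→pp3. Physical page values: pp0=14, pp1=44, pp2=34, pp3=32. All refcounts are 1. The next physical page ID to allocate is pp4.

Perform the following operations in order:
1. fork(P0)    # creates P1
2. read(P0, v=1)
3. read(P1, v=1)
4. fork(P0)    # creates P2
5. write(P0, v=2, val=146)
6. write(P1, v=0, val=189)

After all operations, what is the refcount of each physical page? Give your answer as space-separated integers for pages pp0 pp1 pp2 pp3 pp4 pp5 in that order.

Op 1: fork(P0) -> P1. 4 ppages; refcounts: pp0:2 pp1:2 pp2:2 pp3:2
Op 2: read(P0, v1) -> 44. No state change.
Op 3: read(P1, v1) -> 44. No state change.
Op 4: fork(P0) -> P2. 4 ppages; refcounts: pp0:3 pp1:3 pp2:3 pp3:3
Op 5: write(P0, v2, 146). refcount(pp2)=3>1 -> COPY to pp4. 5 ppages; refcounts: pp0:3 pp1:3 pp2:2 pp3:3 pp4:1
Op 6: write(P1, v0, 189). refcount(pp0)=3>1 -> COPY to pp5. 6 ppages; refcounts: pp0:2 pp1:3 pp2:2 pp3:3 pp4:1 pp5:1

Answer: 2 3 2 3 1 1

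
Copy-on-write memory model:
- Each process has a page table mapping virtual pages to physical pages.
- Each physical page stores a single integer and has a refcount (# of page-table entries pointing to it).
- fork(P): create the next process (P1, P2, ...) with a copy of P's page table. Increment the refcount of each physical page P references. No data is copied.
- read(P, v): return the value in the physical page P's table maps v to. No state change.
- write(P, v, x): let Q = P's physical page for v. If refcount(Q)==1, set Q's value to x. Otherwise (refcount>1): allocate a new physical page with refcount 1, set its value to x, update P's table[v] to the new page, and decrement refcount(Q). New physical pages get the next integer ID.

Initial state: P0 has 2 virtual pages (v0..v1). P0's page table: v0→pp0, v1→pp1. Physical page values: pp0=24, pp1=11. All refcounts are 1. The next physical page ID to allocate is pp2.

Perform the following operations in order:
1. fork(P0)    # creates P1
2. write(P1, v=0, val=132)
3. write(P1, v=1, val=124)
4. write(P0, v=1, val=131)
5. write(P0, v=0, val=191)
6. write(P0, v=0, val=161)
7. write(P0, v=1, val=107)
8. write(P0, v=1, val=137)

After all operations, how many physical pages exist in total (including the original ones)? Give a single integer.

Op 1: fork(P0) -> P1. 2 ppages; refcounts: pp0:2 pp1:2
Op 2: write(P1, v0, 132). refcount(pp0)=2>1 -> COPY to pp2. 3 ppages; refcounts: pp0:1 pp1:2 pp2:1
Op 3: write(P1, v1, 124). refcount(pp1)=2>1 -> COPY to pp3. 4 ppages; refcounts: pp0:1 pp1:1 pp2:1 pp3:1
Op 4: write(P0, v1, 131). refcount(pp1)=1 -> write in place. 4 ppages; refcounts: pp0:1 pp1:1 pp2:1 pp3:1
Op 5: write(P0, v0, 191). refcount(pp0)=1 -> write in place. 4 ppages; refcounts: pp0:1 pp1:1 pp2:1 pp3:1
Op 6: write(P0, v0, 161). refcount(pp0)=1 -> write in place. 4 ppages; refcounts: pp0:1 pp1:1 pp2:1 pp3:1
Op 7: write(P0, v1, 107). refcount(pp1)=1 -> write in place. 4 ppages; refcounts: pp0:1 pp1:1 pp2:1 pp3:1
Op 8: write(P0, v1, 137). refcount(pp1)=1 -> write in place. 4 ppages; refcounts: pp0:1 pp1:1 pp2:1 pp3:1

Answer: 4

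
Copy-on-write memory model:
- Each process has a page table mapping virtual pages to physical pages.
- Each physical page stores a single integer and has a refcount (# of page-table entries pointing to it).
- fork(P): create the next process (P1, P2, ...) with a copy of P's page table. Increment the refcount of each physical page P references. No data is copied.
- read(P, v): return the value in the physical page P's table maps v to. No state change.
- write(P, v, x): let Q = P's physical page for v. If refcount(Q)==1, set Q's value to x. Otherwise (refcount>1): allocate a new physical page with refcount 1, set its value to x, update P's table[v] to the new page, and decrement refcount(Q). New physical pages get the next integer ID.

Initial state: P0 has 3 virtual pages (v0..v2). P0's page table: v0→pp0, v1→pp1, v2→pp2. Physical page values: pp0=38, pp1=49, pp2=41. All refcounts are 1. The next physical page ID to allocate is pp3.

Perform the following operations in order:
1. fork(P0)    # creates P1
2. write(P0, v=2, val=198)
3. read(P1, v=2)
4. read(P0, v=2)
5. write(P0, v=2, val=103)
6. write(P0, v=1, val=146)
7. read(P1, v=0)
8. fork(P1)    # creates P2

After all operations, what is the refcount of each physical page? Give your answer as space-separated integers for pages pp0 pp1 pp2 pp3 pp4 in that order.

Answer: 3 2 2 1 1

Derivation:
Op 1: fork(P0) -> P1. 3 ppages; refcounts: pp0:2 pp1:2 pp2:2
Op 2: write(P0, v2, 198). refcount(pp2)=2>1 -> COPY to pp3. 4 ppages; refcounts: pp0:2 pp1:2 pp2:1 pp3:1
Op 3: read(P1, v2) -> 41. No state change.
Op 4: read(P0, v2) -> 198. No state change.
Op 5: write(P0, v2, 103). refcount(pp3)=1 -> write in place. 4 ppages; refcounts: pp0:2 pp1:2 pp2:1 pp3:1
Op 6: write(P0, v1, 146). refcount(pp1)=2>1 -> COPY to pp4. 5 ppages; refcounts: pp0:2 pp1:1 pp2:1 pp3:1 pp4:1
Op 7: read(P1, v0) -> 38. No state change.
Op 8: fork(P1) -> P2. 5 ppages; refcounts: pp0:3 pp1:2 pp2:2 pp3:1 pp4:1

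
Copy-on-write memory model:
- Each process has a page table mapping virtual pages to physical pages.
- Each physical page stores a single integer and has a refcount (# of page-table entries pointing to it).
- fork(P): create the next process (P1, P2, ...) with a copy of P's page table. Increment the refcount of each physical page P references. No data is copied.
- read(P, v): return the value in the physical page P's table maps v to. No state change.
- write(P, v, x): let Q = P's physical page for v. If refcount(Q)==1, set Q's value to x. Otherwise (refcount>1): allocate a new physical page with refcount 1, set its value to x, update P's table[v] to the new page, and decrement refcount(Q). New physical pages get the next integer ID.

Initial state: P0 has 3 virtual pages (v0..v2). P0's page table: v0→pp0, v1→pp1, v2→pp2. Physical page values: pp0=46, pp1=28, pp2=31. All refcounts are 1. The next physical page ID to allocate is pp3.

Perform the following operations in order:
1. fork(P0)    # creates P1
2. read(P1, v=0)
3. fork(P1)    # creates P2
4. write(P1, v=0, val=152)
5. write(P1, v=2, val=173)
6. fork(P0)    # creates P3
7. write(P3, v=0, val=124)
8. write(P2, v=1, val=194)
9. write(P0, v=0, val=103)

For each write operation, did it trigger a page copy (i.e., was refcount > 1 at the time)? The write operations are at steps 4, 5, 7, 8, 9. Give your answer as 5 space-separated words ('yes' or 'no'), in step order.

Op 1: fork(P0) -> P1. 3 ppages; refcounts: pp0:2 pp1:2 pp2:2
Op 2: read(P1, v0) -> 46. No state change.
Op 3: fork(P1) -> P2. 3 ppages; refcounts: pp0:3 pp1:3 pp2:3
Op 4: write(P1, v0, 152). refcount(pp0)=3>1 -> COPY to pp3. 4 ppages; refcounts: pp0:2 pp1:3 pp2:3 pp3:1
Op 5: write(P1, v2, 173). refcount(pp2)=3>1 -> COPY to pp4. 5 ppages; refcounts: pp0:2 pp1:3 pp2:2 pp3:1 pp4:1
Op 6: fork(P0) -> P3. 5 ppages; refcounts: pp0:3 pp1:4 pp2:3 pp3:1 pp4:1
Op 7: write(P3, v0, 124). refcount(pp0)=3>1 -> COPY to pp5. 6 ppages; refcounts: pp0:2 pp1:4 pp2:3 pp3:1 pp4:1 pp5:1
Op 8: write(P2, v1, 194). refcount(pp1)=4>1 -> COPY to pp6. 7 ppages; refcounts: pp0:2 pp1:3 pp2:3 pp3:1 pp4:1 pp5:1 pp6:1
Op 9: write(P0, v0, 103). refcount(pp0)=2>1 -> COPY to pp7. 8 ppages; refcounts: pp0:1 pp1:3 pp2:3 pp3:1 pp4:1 pp5:1 pp6:1 pp7:1

yes yes yes yes yes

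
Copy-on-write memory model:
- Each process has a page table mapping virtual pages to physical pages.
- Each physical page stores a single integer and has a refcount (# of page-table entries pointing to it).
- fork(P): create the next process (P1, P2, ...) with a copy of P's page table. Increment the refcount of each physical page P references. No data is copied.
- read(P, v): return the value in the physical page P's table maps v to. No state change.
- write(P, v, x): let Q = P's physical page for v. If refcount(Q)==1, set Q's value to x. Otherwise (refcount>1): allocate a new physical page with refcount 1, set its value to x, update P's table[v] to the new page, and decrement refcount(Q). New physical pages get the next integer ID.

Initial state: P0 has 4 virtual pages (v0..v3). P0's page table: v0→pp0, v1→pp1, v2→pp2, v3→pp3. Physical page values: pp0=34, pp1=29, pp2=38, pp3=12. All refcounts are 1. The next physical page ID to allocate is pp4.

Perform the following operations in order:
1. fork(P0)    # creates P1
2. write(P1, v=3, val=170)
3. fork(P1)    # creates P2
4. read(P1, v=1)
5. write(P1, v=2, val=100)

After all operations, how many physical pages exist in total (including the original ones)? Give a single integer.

Answer: 6

Derivation:
Op 1: fork(P0) -> P1. 4 ppages; refcounts: pp0:2 pp1:2 pp2:2 pp3:2
Op 2: write(P1, v3, 170). refcount(pp3)=2>1 -> COPY to pp4. 5 ppages; refcounts: pp0:2 pp1:2 pp2:2 pp3:1 pp4:1
Op 3: fork(P1) -> P2. 5 ppages; refcounts: pp0:3 pp1:3 pp2:3 pp3:1 pp4:2
Op 4: read(P1, v1) -> 29. No state change.
Op 5: write(P1, v2, 100). refcount(pp2)=3>1 -> COPY to pp5. 6 ppages; refcounts: pp0:3 pp1:3 pp2:2 pp3:1 pp4:2 pp5:1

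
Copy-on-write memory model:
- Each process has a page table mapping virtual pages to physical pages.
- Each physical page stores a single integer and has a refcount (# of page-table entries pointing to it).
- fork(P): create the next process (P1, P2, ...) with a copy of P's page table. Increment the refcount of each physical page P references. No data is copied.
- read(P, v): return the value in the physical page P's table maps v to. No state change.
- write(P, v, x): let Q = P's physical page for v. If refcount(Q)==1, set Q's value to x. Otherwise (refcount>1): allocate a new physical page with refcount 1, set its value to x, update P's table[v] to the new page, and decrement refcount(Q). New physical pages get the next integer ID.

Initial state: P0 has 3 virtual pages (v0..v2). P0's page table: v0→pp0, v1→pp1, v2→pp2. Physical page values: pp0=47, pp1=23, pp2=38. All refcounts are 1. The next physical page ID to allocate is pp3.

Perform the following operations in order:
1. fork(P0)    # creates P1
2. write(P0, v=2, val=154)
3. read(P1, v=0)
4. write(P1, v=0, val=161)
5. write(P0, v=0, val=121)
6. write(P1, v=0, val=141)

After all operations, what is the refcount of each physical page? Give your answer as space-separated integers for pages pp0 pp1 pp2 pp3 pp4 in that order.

Op 1: fork(P0) -> P1. 3 ppages; refcounts: pp0:2 pp1:2 pp2:2
Op 2: write(P0, v2, 154). refcount(pp2)=2>1 -> COPY to pp3. 4 ppages; refcounts: pp0:2 pp1:2 pp2:1 pp3:1
Op 3: read(P1, v0) -> 47. No state change.
Op 4: write(P1, v0, 161). refcount(pp0)=2>1 -> COPY to pp4. 5 ppages; refcounts: pp0:1 pp1:2 pp2:1 pp3:1 pp4:1
Op 5: write(P0, v0, 121). refcount(pp0)=1 -> write in place. 5 ppages; refcounts: pp0:1 pp1:2 pp2:1 pp3:1 pp4:1
Op 6: write(P1, v0, 141). refcount(pp4)=1 -> write in place. 5 ppages; refcounts: pp0:1 pp1:2 pp2:1 pp3:1 pp4:1

Answer: 1 2 1 1 1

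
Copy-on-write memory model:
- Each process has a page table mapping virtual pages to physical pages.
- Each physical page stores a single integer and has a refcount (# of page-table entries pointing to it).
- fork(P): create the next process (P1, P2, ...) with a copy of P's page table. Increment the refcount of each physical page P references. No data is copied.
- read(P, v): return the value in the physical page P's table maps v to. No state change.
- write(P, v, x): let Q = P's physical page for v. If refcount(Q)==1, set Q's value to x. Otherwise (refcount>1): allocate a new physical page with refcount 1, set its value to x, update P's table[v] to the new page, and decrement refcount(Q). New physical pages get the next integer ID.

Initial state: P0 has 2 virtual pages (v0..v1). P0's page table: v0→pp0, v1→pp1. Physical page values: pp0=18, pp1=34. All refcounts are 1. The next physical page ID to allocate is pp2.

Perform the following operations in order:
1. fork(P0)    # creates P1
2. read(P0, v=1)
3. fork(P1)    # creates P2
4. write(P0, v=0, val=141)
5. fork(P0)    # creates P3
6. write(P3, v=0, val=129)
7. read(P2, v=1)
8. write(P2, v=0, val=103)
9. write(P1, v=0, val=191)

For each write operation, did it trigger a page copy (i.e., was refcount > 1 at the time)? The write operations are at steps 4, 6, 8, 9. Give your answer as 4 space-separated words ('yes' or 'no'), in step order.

Op 1: fork(P0) -> P1. 2 ppages; refcounts: pp0:2 pp1:2
Op 2: read(P0, v1) -> 34. No state change.
Op 3: fork(P1) -> P2. 2 ppages; refcounts: pp0:3 pp1:3
Op 4: write(P0, v0, 141). refcount(pp0)=3>1 -> COPY to pp2. 3 ppages; refcounts: pp0:2 pp1:3 pp2:1
Op 5: fork(P0) -> P3. 3 ppages; refcounts: pp0:2 pp1:4 pp2:2
Op 6: write(P3, v0, 129). refcount(pp2)=2>1 -> COPY to pp3. 4 ppages; refcounts: pp0:2 pp1:4 pp2:1 pp3:1
Op 7: read(P2, v1) -> 34. No state change.
Op 8: write(P2, v0, 103). refcount(pp0)=2>1 -> COPY to pp4. 5 ppages; refcounts: pp0:1 pp1:4 pp2:1 pp3:1 pp4:1
Op 9: write(P1, v0, 191). refcount(pp0)=1 -> write in place. 5 ppages; refcounts: pp0:1 pp1:4 pp2:1 pp3:1 pp4:1

yes yes yes no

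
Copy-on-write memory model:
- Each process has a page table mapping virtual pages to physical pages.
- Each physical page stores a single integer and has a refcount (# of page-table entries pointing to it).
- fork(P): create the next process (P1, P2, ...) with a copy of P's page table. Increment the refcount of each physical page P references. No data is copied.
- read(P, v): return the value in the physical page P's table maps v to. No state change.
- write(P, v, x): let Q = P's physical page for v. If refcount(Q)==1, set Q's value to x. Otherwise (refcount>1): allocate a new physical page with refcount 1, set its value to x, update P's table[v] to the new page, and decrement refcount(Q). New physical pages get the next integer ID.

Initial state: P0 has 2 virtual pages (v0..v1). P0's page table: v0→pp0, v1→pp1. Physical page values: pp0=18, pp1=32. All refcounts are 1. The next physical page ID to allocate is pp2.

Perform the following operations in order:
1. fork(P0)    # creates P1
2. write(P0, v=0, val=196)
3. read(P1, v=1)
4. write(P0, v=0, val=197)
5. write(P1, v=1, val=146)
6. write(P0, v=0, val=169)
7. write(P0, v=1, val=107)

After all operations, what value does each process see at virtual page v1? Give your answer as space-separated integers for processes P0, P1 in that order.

Answer: 107 146

Derivation:
Op 1: fork(P0) -> P1. 2 ppages; refcounts: pp0:2 pp1:2
Op 2: write(P0, v0, 196). refcount(pp0)=2>1 -> COPY to pp2. 3 ppages; refcounts: pp0:1 pp1:2 pp2:1
Op 3: read(P1, v1) -> 32. No state change.
Op 4: write(P0, v0, 197). refcount(pp2)=1 -> write in place. 3 ppages; refcounts: pp0:1 pp1:2 pp2:1
Op 5: write(P1, v1, 146). refcount(pp1)=2>1 -> COPY to pp3. 4 ppages; refcounts: pp0:1 pp1:1 pp2:1 pp3:1
Op 6: write(P0, v0, 169). refcount(pp2)=1 -> write in place. 4 ppages; refcounts: pp0:1 pp1:1 pp2:1 pp3:1
Op 7: write(P0, v1, 107). refcount(pp1)=1 -> write in place. 4 ppages; refcounts: pp0:1 pp1:1 pp2:1 pp3:1
P0: v1 -> pp1 = 107
P1: v1 -> pp3 = 146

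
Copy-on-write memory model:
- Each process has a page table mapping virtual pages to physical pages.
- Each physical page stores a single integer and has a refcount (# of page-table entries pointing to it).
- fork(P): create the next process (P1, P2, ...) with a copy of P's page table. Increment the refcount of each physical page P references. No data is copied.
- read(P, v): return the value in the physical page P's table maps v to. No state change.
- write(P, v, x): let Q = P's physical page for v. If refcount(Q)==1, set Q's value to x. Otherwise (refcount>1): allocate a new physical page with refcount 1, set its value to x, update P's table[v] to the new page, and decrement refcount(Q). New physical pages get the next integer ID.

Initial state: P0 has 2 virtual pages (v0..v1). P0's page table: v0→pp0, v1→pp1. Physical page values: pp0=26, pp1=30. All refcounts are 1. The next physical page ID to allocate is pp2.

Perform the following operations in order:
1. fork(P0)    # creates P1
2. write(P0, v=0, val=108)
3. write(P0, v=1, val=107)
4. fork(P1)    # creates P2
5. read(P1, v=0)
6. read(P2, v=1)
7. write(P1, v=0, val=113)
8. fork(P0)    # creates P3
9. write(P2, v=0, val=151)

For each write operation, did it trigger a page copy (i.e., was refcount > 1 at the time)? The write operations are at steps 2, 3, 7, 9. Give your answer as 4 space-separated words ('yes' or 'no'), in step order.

Op 1: fork(P0) -> P1. 2 ppages; refcounts: pp0:2 pp1:2
Op 2: write(P0, v0, 108). refcount(pp0)=2>1 -> COPY to pp2. 3 ppages; refcounts: pp0:1 pp1:2 pp2:1
Op 3: write(P0, v1, 107). refcount(pp1)=2>1 -> COPY to pp3. 4 ppages; refcounts: pp0:1 pp1:1 pp2:1 pp3:1
Op 4: fork(P1) -> P2. 4 ppages; refcounts: pp0:2 pp1:2 pp2:1 pp3:1
Op 5: read(P1, v0) -> 26. No state change.
Op 6: read(P2, v1) -> 30. No state change.
Op 7: write(P1, v0, 113). refcount(pp0)=2>1 -> COPY to pp4. 5 ppages; refcounts: pp0:1 pp1:2 pp2:1 pp3:1 pp4:1
Op 8: fork(P0) -> P3. 5 ppages; refcounts: pp0:1 pp1:2 pp2:2 pp3:2 pp4:1
Op 9: write(P2, v0, 151). refcount(pp0)=1 -> write in place. 5 ppages; refcounts: pp0:1 pp1:2 pp2:2 pp3:2 pp4:1

yes yes yes no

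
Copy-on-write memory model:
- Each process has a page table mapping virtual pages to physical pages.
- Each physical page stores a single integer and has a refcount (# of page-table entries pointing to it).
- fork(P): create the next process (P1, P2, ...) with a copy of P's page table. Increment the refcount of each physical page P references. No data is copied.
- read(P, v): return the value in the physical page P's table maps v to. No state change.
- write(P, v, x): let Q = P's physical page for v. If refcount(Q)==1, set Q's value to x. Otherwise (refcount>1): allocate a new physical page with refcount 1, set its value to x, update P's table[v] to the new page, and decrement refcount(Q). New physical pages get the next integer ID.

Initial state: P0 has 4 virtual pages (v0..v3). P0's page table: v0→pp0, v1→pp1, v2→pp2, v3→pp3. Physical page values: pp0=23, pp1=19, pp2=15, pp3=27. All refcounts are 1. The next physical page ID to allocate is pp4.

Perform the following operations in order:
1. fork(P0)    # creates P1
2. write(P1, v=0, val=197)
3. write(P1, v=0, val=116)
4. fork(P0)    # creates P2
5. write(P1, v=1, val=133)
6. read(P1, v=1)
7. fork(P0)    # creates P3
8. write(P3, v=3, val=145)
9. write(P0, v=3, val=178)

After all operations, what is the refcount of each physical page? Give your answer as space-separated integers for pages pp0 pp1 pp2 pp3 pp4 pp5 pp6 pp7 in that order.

Op 1: fork(P0) -> P1. 4 ppages; refcounts: pp0:2 pp1:2 pp2:2 pp3:2
Op 2: write(P1, v0, 197). refcount(pp0)=2>1 -> COPY to pp4. 5 ppages; refcounts: pp0:1 pp1:2 pp2:2 pp3:2 pp4:1
Op 3: write(P1, v0, 116). refcount(pp4)=1 -> write in place. 5 ppages; refcounts: pp0:1 pp1:2 pp2:2 pp3:2 pp4:1
Op 4: fork(P0) -> P2. 5 ppages; refcounts: pp0:2 pp1:3 pp2:3 pp3:3 pp4:1
Op 5: write(P1, v1, 133). refcount(pp1)=3>1 -> COPY to pp5. 6 ppages; refcounts: pp0:2 pp1:2 pp2:3 pp3:3 pp4:1 pp5:1
Op 6: read(P1, v1) -> 133. No state change.
Op 7: fork(P0) -> P3. 6 ppages; refcounts: pp0:3 pp1:3 pp2:4 pp3:4 pp4:1 pp5:1
Op 8: write(P3, v3, 145). refcount(pp3)=4>1 -> COPY to pp6. 7 ppages; refcounts: pp0:3 pp1:3 pp2:4 pp3:3 pp4:1 pp5:1 pp6:1
Op 9: write(P0, v3, 178). refcount(pp3)=3>1 -> COPY to pp7. 8 ppages; refcounts: pp0:3 pp1:3 pp2:4 pp3:2 pp4:1 pp5:1 pp6:1 pp7:1

Answer: 3 3 4 2 1 1 1 1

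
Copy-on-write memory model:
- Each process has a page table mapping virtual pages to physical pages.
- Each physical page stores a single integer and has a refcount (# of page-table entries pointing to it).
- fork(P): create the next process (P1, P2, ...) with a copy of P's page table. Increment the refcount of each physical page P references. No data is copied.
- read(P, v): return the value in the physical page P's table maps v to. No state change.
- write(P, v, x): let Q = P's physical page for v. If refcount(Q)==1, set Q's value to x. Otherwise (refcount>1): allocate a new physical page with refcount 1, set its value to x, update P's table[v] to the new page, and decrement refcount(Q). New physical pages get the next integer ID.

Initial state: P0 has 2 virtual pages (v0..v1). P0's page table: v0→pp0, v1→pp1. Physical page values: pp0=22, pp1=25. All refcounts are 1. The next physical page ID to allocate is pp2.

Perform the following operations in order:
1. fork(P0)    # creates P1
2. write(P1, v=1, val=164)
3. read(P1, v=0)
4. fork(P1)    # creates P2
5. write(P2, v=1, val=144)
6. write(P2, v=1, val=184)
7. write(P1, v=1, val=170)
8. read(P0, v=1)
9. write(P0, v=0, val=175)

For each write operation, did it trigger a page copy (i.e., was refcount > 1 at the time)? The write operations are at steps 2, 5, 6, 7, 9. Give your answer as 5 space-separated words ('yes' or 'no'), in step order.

Op 1: fork(P0) -> P1. 2 ppages; refcounts: pp0:2 pp1:2
Op 2: write(P1, v1, 164). refcount(pp1)=2>1 -> COPY to pp2. 3 ppages; refcounts: pp0:2 pp1:1 pp2:1
Op 3: read(P1, v0) -> 22. No state change.
Op 4: fork(P1) -> P2. 3 ppages; refcounts: pp0:3 pp1:1 pp2:2
Op 5: write(P2, v1, 144). refcount(pp2)=2>1 -> COPY to pp3. 4 ppages; refcounts: pp0:3 pp1:1 pp2:1 pp3:1
Op 6: write(P2, v1, 184). refcount(pp3)=1 -> write in place. 4 ppages; refcounts: pp0:3 pp1:1 pp2:1 pp3:1
Op 7: write(P1, v1, 170). refcount(pp2)=1 -> write in place. 4 ppages; refcounts: pp0:3 pp1:1 pp2:1 pp3:1
Op 8: read(P0, v1) -> 25. No state change.
Op 9: write(P0, v0, 175). refcount(pp0)=3>1 -> COPY to pp4. 5 ppages; refcounts: pp0:2 pp1:1 pp2:1 pp3:1 pp4:1

yes yes no no yes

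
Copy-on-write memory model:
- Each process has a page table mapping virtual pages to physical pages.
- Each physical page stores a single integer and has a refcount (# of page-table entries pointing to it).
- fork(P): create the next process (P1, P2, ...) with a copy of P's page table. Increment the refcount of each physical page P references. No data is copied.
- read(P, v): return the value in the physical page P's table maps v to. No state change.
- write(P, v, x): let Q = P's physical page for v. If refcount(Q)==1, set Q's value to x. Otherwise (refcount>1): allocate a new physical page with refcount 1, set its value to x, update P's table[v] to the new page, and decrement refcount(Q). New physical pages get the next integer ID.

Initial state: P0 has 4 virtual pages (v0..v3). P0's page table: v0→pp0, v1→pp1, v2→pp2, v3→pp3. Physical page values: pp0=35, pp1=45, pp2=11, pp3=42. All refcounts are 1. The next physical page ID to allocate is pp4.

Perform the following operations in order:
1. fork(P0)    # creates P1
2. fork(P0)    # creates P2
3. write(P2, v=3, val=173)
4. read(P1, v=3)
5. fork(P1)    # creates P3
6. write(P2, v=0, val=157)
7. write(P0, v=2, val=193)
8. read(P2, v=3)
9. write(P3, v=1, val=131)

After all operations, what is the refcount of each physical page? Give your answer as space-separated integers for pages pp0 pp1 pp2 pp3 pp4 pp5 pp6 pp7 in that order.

Answer: 3 3 3 3 1 1 1 1

Derivation:
Op 1: fork(P0) -> P1. 4 ppages; refcounts: pp0:2 pp1:2 pp2:2 pp3:2
Op 2: fork(P0) -> P2. 4 ppages; refcounts: pp0:3 pp1:3 pp2:3 pp3:3
Op 3: write(P2, v3, 173). refcount(pp3)=3>1 -> COPY to pp4. 5 ppages; refcounts: pp0:3 pp1:3 pp2:3 pp3:2 pp4:1
Op 4: read(P1, v3) -> 42. No state change.
Op 5: fork(P1) -> P3. 5 ppages; refcounts: pp0:4 pp1:4 pp2:4 pp3:3 pp4:1
Op 6: write(P2, v0, 157). refcount(pp0)=4>1 -> COPY to pp5. 6 ppages; refcounts: pp0:3 pp1:4 pp2:4 pp3:3 pp4:1 pp5:1
Op 7: write(P0, v2, 193). refcount(pp2)=4>1 -> COPY to pp6. 7 ppages; refcounts: pp0:3 pp1:4 pp2:3 pp3:3 pp4:1 pp5:1 pp6:1
Op 8: read(P2, v3) -> 173. No state change.
Op 9: write(P3, v1, 131). refcount(pp1)=4>1 -> COPY to pp7. 8 ppages; refcounts: pp0:3 pp1:3 pp2:3 pp3:3 pp4:1 pp5:1 pp6:1 pp7:1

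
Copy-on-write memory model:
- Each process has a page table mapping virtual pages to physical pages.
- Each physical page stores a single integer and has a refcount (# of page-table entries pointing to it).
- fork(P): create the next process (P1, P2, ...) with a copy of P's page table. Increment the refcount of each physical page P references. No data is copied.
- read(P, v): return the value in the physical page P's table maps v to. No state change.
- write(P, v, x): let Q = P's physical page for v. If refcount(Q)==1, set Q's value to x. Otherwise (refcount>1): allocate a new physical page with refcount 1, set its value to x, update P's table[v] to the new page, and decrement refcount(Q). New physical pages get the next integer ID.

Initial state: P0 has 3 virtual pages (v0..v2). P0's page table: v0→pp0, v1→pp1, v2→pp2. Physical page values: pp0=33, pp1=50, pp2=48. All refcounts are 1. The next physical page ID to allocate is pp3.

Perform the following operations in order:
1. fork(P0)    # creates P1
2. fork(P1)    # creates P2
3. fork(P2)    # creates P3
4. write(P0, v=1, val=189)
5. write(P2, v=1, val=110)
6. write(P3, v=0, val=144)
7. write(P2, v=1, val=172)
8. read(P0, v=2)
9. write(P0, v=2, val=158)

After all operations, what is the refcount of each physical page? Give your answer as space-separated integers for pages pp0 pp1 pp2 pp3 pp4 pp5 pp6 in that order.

Op 1: fork(P0) -> P1. 3 ppages; refcounts: pp0:2 pp1:2 pp2:2
Op 2: fork(P1) -> P2. 3 ppages; refcounts: pp0:3 pp1:3 pp2:3
Op 3: fork(P2) -> P3. 3 ppages; refcounts: pp0:4 pp1:4 pp2:4
Op 4: write(P0, v1, 189). refcount(pp1)=4>1 -> COPY to pp3. 4 ppages; refcounts: pp0:4 pp1:3 pp2:4 pp3:1
Op 5: write(P2, v1, 110). refcount(pp1)=3>1 -> COPY to pp4. 5 ppages; refcounts: pp0:4 pp1:2 pp2:4 pp3:1 pp4:1
Op 6: write(P3, v0, 144). refcount(pp0)=4>1 -> COPY to pp5. 6 ppages; refcounts: pp0:3 pp1:2 pp2:4 pp3:1 pp4:1 pp5:1
Op 7: write(P2, v1, 172). refcount(pp4)=1 -> write in place. 6 ppages; refcounts: pp0:3 pp1:2 pp2:4 pp3:1 pp4:1 pp5:1
Op 8: read(P0, v2) -> 48. No state change.
Op 9: write(P0, v2, 158). refcount(pp2)=4>1 -> COPY to pp6. 7 ppages; refcounts: pp0:3 pp1:2 pp2:3 pp3:1 pp4:1 pp5:1 pp6:1

Answer: 3 2 3 1 1 1 1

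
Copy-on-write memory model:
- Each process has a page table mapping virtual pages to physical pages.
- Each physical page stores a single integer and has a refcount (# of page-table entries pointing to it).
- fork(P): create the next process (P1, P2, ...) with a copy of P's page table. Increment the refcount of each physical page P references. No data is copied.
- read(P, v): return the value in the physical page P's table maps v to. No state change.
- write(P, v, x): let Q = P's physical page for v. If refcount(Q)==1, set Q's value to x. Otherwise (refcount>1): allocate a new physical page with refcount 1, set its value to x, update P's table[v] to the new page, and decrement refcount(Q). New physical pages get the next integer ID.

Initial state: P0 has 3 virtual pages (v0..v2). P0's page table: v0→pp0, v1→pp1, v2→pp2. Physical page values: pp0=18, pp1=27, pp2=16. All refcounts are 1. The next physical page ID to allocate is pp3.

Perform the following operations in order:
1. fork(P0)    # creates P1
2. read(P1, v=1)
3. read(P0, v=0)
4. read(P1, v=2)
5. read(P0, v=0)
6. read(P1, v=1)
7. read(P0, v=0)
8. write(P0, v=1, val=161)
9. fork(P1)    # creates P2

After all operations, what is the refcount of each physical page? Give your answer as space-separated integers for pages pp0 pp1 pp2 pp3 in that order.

Answer: 3 2 3 1

Derivation:
Op 1: fork(P0) -> P1. 3 ppages; refcounts: pp0:2 pp1:2 pp2:2
Op 2: read(P1, v1) -> 27. No state change.
Op 3: read(P0, v0) -> 18. No state change.
Op 4: read(P1, v2) -> 16. No state change.
Op 5: read(P0, v0) -> 18. No state change.
Op 6: read(P1, v1) -> 27. No state change.
Op 7: read(P0, v0) -> 18. No state change.
Op 8: write(P0, v1, 161). refcount(pp1)=2>1 -> COPY to pp3. 4 ppages; refcounts: pp0:2 pp1:1 pp2:2 pp3:1
Op 9: fork(P1) -> P2. 4 ppages; refcounts: pp0:3 pp1:2 pp2:3 pp3:1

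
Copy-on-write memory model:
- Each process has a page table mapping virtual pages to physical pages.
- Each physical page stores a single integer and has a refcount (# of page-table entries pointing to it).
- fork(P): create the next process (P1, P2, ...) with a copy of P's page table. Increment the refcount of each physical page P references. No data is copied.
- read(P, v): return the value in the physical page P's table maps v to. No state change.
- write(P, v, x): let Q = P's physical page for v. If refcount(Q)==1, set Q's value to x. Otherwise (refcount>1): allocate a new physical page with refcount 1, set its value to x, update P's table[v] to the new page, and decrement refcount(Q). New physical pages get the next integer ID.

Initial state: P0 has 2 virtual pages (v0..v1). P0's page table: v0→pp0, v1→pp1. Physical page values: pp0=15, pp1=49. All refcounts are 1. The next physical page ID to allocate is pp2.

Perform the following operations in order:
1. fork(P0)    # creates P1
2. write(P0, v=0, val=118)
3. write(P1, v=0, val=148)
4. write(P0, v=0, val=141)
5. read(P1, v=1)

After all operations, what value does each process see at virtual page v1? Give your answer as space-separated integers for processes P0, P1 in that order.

Op 1: fork(P0) -> P1. 2 ppages; refcounts: pp0:2 pp1:2
Op 2: write(P0, v0, 118). refcount(pp0)=2>1 -> COPY to pp2. 3 ppages; refcounts: pp0:1 pp1:2 pp2:1
Op 3: write(P1, v0, 148). refcount(pp0)=1 -> write in place. 3 ppages; refcounts: pp0:1 pp1:2 pp2:1
Op 4: write(P0, v0, 141). refcount(pp2)=1 -> write in place. 3 ppages; refcounts: pp0:1 pp1:2 pp2:1
Op 5: read(P1, v1) -> 49. No state change.
P0: v1 -> pp1 = 49
P1: v1 -> pp1 = 49

Answer: 49 49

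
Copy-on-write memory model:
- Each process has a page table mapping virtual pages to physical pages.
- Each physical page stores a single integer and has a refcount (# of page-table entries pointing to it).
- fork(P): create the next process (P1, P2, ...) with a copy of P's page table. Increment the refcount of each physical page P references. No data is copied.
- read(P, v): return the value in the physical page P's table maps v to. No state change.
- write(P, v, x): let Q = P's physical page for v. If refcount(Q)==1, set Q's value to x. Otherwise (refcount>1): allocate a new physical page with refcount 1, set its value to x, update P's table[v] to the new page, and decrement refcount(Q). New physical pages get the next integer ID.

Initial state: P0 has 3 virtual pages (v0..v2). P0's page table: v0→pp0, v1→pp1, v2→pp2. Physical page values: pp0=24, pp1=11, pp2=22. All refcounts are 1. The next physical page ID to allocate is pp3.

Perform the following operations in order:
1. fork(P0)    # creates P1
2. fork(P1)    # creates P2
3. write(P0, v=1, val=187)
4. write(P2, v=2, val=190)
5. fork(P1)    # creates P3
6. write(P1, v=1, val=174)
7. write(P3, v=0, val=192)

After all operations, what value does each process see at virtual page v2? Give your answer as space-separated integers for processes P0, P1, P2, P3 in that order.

Answer: 22 22 190 22

Derivation:
Op 1: fork(P0) -> P1. 3 ppages; refcounts: pp0:2 pp1:2 pp2:2
Op 2: fork(P1) -> P2. 3 ppages; refcounts: pp0:3 pp1:3 pp2:3
Op 3: write(P0, v1, 187). refcount(pp1)=3>1 -> COPY to pp3. 4 ppages; refcounts: pp0:3 pp1:2 pp2:3 pp3:1
Op 4: write(P2, v2, 190). refcount(pp2)=3>1 -> COPY to pp4. 5 ppages; refcounts: pp0:3 pp1:2 pp2:2 pp3:1 pp4:1
Op 5: fork(P1) -> P3. 5 ppages; refcounts: pp0:4 pp1:3 pp2:3 pp3:1 pp4:1
Op 6: write(P1, v1, 174). refcount(pp1)=3>1 -> COPY to pp5. 6 ppages; refcounts: pp0:4 pp1:2 pp2:3 pp3:1 pp4:1 pp5:1
Op 7: write(P3, v0, 192). refcount(pp0)=4>1 -> COPY to pp6. 7 ppages; refcounts: pp0:3 pp1:2 pp2:3 pp3:1 pp4:1 pp5:1 pp6:1
P0: v2 -> pp2 = 22
P1: v2 -> pp2 = 22
P2: v2 -> pp4 = 190
P3: v2 -> pp2 = 22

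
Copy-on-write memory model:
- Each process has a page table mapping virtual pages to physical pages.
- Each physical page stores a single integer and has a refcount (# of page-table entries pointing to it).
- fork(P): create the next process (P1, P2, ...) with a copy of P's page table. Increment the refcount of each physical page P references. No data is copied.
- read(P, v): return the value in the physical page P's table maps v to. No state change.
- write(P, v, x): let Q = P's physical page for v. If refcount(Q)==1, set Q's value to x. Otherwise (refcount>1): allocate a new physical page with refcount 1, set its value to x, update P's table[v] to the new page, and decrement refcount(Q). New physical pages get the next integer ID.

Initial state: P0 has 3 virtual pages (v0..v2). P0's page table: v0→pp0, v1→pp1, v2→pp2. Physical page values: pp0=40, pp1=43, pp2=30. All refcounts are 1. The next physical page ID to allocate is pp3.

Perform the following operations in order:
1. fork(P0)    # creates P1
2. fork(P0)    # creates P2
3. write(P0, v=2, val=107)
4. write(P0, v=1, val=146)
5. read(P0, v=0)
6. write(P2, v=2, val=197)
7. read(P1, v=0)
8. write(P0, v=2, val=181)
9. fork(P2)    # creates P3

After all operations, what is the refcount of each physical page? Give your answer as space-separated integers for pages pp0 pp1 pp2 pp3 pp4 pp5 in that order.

Op 1: fork(P0) -> P1. 3 ppages; refcounts: pp0:2 pp1:2 pp2:2
Op 2: fork(P0) -> P2. 3 ppages; refcounts: pp0:3 pp1:3 pp2:3
Op 3: write(P0, v2, 107). refcount(pp2)=3>1 -> COPY to pp3. 4 ppages; refcounts: pp0:3 pp1:3 pp2:2 pp3:1
Op 4: write(P0, v1, 146). refcount(pp1)=3>1 -> COPY to pp4. 5 ppages; refcounts: pp0:3 pp1:2 pp2:2 pp3:1 pp4:1
Op 5: read(P0, v0) -> 40. No state change.
Op 6: write(P2, v2, 197). refcount(pp2)=2>1 -> COPY to pp5. 6 ppages; refcounts: pp0:3 pp1:2 pp2:1 pp3:1 pp4:1 pp5:1
Op 7: read(P1, v0) -> 40. No state change.
Op 8: write(P0, v2, 181). refcount(pp3)=1 -> write in place. 6 ppages; refcounts: pp0:3 pp1:2 pp2:1 pp3:1 pp4:1 pp5:1
Op 9: fork(P2) -> P3. 6 ppages; refcounts: pp0:4 pp1:3 pp2:1 pp3:1 pp4:1 pp5:2

Answer: 4 3 1 1 1 2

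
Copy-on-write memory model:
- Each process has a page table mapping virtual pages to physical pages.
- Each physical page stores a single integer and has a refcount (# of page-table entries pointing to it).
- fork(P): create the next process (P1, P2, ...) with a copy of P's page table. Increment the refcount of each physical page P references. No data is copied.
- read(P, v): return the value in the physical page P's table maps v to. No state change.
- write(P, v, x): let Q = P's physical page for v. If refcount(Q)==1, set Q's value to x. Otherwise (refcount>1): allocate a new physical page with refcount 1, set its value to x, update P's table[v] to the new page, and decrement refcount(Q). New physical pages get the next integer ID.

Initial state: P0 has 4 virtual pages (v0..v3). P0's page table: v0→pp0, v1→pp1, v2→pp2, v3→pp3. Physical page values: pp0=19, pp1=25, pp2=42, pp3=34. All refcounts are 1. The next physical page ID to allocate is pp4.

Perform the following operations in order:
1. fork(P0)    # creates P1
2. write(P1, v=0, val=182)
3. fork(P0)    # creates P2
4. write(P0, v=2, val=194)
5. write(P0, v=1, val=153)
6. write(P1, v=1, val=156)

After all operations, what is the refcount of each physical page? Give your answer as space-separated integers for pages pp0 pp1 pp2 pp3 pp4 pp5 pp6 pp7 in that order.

Op 1: fork(P0) -> P1. 4 ppages; refcounts: pp0:2 pp1:2 pp2:2 pp3:2
Op 2: write(P1, v0, 182). refcount(pp0)=2>1 -> COPY to pp4. 5 ppages; refcounts: pp0:1 pp1:2 pp2:2 pp3:2 pp4:1
Op 3: fork(P0) -> P2. 5 ppages; refcounts: pp0:2 pp1:3 pp2:3 pp3:3 pp4:1
Op 4: write(P0, v2, 194). refcount(pp2)=3>1 -> COPY to pp5. 6 ppages; refcounts: pp0:2 pp1:3 pp2:2 pp3:3 pp4:1 pp5:1
Op 5: write(P0, v1, 153). refcount(pp1)=3>1 -> COPY to pp6. 7 ppages; refcounts: pp0:2 pp1:2 pp2:2 pp3:3 pp4:1 pp5:1 pp6:1
Op 6: write(P1, v1, 156). refcount(pp1)=2>1 -> COPY to pp7. 8 ppages; refcounts: pp0:2 pp1:1 pp2:2 pp3:3 pp4:1 pp5:1 pp6:1 pp7:1

Answer: 2 1 2 3 1 1 1 1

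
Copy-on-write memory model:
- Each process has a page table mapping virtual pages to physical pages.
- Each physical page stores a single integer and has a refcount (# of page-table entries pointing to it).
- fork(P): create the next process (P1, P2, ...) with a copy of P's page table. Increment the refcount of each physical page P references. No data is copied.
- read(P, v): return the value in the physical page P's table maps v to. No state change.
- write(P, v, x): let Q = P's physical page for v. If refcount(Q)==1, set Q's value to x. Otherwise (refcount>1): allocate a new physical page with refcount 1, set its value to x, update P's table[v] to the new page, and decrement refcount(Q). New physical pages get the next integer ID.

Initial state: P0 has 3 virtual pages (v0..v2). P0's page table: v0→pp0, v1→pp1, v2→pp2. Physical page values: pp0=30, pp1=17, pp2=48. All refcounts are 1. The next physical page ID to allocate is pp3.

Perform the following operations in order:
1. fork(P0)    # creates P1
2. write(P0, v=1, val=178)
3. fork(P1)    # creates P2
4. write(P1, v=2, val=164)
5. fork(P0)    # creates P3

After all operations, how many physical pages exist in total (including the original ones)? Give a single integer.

Op 1: fork(P0) -> P1. 3 ppages; refcounts: pp0:2 pp1:2 pp2:2
Op 2: write(P0, v1, 178). refcount(pp1)=2>1 -> COPY to pp3. 4 ppages; refcounts: pp0:2 pp1:1 pp2:2 pp3:1
Op 3: fork(P1) -> P2. 4 ppages; refcounts: pp0:3 pp1:2 pp2:3 pp3:1
Op 4: write(P1, v2, 164). refcount(pp2)=3>1 -> COPY to pp4. 5 ppages; refcounts: pp0:3 pp1:2 pp2:2 pp3:1 pp4:1
Op 5: fork(P0) -> P3. 5 ppages; refcounts: pp0:4 pp1:2 pp2:3 pp3:2 pp4:1

Answer: 5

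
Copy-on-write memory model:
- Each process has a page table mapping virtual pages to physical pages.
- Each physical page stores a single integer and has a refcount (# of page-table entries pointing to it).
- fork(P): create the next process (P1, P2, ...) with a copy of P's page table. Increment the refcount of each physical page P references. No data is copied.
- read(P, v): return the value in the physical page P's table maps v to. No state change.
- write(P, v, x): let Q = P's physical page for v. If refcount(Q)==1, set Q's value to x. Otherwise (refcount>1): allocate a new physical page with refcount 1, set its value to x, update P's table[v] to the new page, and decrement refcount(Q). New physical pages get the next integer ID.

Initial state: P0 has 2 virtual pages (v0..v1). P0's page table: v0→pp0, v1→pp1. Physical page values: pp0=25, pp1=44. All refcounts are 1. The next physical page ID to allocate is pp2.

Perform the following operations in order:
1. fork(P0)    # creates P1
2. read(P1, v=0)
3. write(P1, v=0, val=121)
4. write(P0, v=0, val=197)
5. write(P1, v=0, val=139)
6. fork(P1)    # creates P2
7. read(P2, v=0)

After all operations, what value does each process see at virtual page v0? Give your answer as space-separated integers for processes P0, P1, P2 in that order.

Op 1: fork(P0) -> P1. 2 ppages; refcounts: pp0:2 pp1:2
Op 2: read(P1, v0) -> 25. No state change.
Op 3: write(P1, v0, 121). refcount(pp0)=2>1 -> COPY to pp2. 3 ppages; refcounts: pp0:1 pp1:2 pp2:1
Op 4: write(P0, v0, 197). refcount(pp0)=1 -> write in place. 3 ppages; refcounts: pp0:1 pp1:2 pp2:1
Op 5: write(P1, v0, 139). refcount(pp2)=1 -> write in place. 3 ppages; refcounts: pp0:1 pp1:2 pp2:1
Op 6: fork(P1) -> P2. 3 ppages; refcounts: pp0:1 pp1:3 pp2:2
Op 7: read(P2, v0) -> 139. No state change.
P0: v0 -> pp0 = 197
P1: v0 -> pp2 = 139
P2: v0 -> pp2 = 139

Answer: 197 139 139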